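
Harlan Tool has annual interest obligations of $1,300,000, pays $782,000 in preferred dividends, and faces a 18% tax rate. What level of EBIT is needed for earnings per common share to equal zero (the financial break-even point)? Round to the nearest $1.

Preferred dividends are paid after tax, so their pre-tax equivalent is $782,000 ÷ (1 − 0.18) = $953,658.54.
Financial break-even EBIT = interest + D_p ÷ (1 − t) = $1,300,000 + $953,658.54 = $2,253,658.54.

$2,253,659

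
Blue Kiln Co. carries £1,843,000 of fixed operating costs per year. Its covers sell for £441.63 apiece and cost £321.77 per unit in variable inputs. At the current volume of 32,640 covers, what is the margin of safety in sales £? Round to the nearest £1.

£7,624,180

Each unit contributes £441.63 − £321.77 = £119.86. Break-even units = £1,843,000 ÷ £119.86 = 15,376.27; break-even revenue = 15,376.27 × £441.63 = £6,790,623.14.
Actual sales revenue = 32,640 × £441.63 = £14,414,803.20.
Margin of safety = £14,414,803.20 − £6,790,623.14 = £7,624,180.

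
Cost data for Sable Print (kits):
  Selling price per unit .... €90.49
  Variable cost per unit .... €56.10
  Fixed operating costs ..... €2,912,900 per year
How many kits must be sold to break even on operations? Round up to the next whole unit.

Unit CM = price − variable cost = €90.49 − €56.10 = €34.39.
Units to break even: €2,912,900 ÷ €34.39 = 84,701.95, rounded up to 84,702.

84,702 kits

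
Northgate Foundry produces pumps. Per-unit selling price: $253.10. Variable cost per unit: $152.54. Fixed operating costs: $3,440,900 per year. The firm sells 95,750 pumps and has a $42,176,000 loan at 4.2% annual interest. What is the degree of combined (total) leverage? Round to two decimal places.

Total contribution margin = 95,750 × $100.56 = $9,628,620.00.
EBIT = $9,628,620.00 − $3,440,900 = $6,187,720.00. Interest = $1,771,392.00, so EBIT − I = $4,416,328.00.
DCL = contribution ÷ (EBIT − I) = $9,628,620.00 ÷ $4,416,328.00 = 2.1802.

2.18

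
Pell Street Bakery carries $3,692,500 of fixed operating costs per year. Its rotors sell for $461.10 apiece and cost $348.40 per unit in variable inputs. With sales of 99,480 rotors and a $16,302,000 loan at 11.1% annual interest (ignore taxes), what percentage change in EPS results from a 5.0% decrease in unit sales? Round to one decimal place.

-9.8%

Total contribution margin = 99,480 × $112.70 = $11,211,396.00.
EBIT = $11,211,396.00 − $3,692,500 = $7,518,896.00.
After interest of $1,809,522.00, pre-tax earnings = $5,709,374.00.
Degree of combined leverage = contribution ÷ (EBIT − I) = $11,211,396.00 ÷ $5,709,374.00 = 1.9637.
EPS therefore changes by 1.9637 × (-5.0%) = -9.8%.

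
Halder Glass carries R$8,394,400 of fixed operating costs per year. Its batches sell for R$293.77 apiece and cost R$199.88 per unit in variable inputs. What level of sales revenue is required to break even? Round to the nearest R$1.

R$26,265,022

Contribution margin per unit = R$293.77 − R$199.88 = R$93.89, a CM ratio of R$93.89 ÷ R$293.77 = 0.3196.
Break-even sales = FC ÷ CM ratio = R$8,394,400 × R$293.77 / R$93.89 = R$26,265,022.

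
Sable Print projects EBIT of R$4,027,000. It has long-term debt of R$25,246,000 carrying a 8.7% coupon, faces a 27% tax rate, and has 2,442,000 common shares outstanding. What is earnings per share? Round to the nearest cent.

Interest = R$2,196,402.00, so EBT = R$4,027,000 − R$2,196,402.00 = R$1,830,598.00.
After tax at 27%: net income = R$1,830,598.00 × 0.73 = R$1,336,336.54.
Per share: R$1,336,336.54 / 2,442,000 shares = R$0.55.

R$0.55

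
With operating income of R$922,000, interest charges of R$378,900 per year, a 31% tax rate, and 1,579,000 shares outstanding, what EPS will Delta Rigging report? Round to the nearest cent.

Pre-tax income = R$922,000 − R$378,900.00 = R$543,100.00.
After tax at 31%: net income = R$543,100.00 × 0.69 = R$374,739.00.
Per share: R$374,739.00 / 1,579,000 shares = R$0.24.

R$0.24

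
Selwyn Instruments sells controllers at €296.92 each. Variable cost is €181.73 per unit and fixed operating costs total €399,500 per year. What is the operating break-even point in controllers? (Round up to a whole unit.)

3,469 controllers

Each unit contributes €296.92 − €181.73 = €115.19.
Break-even Q = €399,500 / €115.19 = 3,468.18 → 3,469 controllers.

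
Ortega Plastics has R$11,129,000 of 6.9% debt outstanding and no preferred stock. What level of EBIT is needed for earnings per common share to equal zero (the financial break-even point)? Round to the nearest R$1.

R$767,901

Annual interest = 6.9% × R$11,129,000 = R$767,901.00.
Without preferred stock the financial break-even is simply EBIT = interest = R$767,901.00.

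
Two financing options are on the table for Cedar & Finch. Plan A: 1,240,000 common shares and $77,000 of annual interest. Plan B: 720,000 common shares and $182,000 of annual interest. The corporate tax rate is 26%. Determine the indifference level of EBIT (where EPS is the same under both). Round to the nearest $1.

At indifference, (EBIT − 77,000)(1 − t)/1,240,000 = (EBIT − 182,000)(1 − t)/720,000.
Cancelling (1 − t) and cross-multiplying: 720,000·(EBIT − 77,000) = 1,240,000·(EBIT − 182,000).
Solving, EBIT = (182,000·1,240,000 − 77,000·720,000) / (1,240,000 − 720,000) = 170,240,000,000 / 520,000 = 327,384.62.

$327,385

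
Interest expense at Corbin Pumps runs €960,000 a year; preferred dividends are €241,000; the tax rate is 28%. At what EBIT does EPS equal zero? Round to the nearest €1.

€1,294,722

Preferred dividends are paid after tax, so their pre-tax equivalent is €241,000 ÷ (1 − 0.28) = €334,722.22.
EPS = 0 when EBIT covers interest plus the pre-tax preferred burden: €960,000 + €334,722.22 = €1,294,722.22.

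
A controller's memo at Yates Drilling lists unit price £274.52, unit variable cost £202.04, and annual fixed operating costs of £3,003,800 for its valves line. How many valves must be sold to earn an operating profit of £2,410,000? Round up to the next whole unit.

Each unit contributes £274.52 − £202.04 = £72.48.
Required volume = (fixed costs + target profit) ÷ CM = (£3,003,800 + £2,410,000) ÷ £72.48 = 74,693.71, so 74,694 valves.

74,694 valves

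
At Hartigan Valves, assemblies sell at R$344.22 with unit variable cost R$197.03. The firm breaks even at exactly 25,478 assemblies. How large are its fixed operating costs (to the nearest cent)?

R$3,750,106.82

Contribution margin per unit = R$344.22 − R$197.03 = R$147.19.
Fixed costs = break-even units × CM = 25,478 × R$147.19 = R$3,750,106.82.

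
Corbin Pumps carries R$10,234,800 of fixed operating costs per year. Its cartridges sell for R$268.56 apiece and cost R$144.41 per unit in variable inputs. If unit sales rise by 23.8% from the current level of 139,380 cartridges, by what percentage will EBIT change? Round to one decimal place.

+58.3%

Contribution at this volume is 139,380 × R$124.15 = R$17,304,027.00.
EBIT = R$17,304,027.00 − R$10,234,800 = R$7,069,227.00.
DOL = contribution ÷ EBIT = R$17,304,027.00 ÷ R$7,069,227.00 = 2.4478.
%ΔEBIT = DOL × %ΔSales = 2.4478 × +23.8% = +58.3%.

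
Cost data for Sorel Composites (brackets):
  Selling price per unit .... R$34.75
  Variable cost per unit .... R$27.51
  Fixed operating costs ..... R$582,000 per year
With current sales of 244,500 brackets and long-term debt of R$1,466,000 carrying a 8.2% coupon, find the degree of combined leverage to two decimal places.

1.66

Contribution at this volume is 244,500 × R$7.24 = R$1,770,180.00.
Operating income = contribution − fixed costs = R$1,770,180.00 − R$582,000 = R$1,188,180.00. Interest = R$120,212.00.
DOL = R$1,770,180.00 ÷ R$1,188,180.00 = 1.4898; DFL = R$1,188,180.00 ÷ R$1,067,968.00 = 1.1126.
DCL = DOL × DFL = 1.4898 × 1.1126 = 1.6576.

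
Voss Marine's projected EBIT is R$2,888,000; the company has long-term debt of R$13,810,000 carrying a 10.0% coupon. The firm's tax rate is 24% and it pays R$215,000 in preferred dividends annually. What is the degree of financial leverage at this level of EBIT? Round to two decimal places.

2.36

Annual interest charges come to R$1,381,000.00.
Preferred dividends grossed up pre-tax: R$215,000 / (1 − 0.24) = R$282,894.74.
DFL = EBIT ÷ [EBIT − I − D_p/(1−t)] = R$2,888,000 ÷ [R$2,888,000 − R$1,381,000.00 − R$282,894.74] = R$2,888,000 ÷ R$1,224,105.26 = 2.3593.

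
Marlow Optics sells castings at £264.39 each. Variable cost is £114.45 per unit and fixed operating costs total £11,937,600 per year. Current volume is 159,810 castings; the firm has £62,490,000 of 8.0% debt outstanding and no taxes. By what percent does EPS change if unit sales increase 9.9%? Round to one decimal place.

Total contribution margin = 159,810 × £149.94 = £23,961,911.40.
Operating income = contribution − fixed costs = £23,961,911.40 − £11,937,600 = £12,024,311.40.
Interest = £4,999,200.00, so EBIT − I = £7,025,111.40.
DCL = total CM / (EBIT − I) = £23,961,911.40 / £7,025,111.40 = 3.4109.
EPS therefore changes by 3.4109 × (+9.9%) = +33.8%.

+33.8%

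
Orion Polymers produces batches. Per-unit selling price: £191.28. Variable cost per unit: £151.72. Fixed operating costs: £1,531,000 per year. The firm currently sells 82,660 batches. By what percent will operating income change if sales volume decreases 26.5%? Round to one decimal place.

-49.8%

Contribution at this volume is 82,660 × £39.56 = £3,270,029.60.
Operating income = contribution − fixed costs = £3,270,029.60 − £1,531,000 = £1,739,029.60.
Degree of operating leverage = £3,270,029.60 / £1,739,029.60 = 1.8804.
So EBIT moves 1.8804 × (-26.5%) = -49.8%.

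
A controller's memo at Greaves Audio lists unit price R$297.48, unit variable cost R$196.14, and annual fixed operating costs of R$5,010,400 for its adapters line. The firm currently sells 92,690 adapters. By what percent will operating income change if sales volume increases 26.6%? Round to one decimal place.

Contribution at this volume is 92,690 × R$101.34 = R$9,393,204.60.
Subtracting fixed costs: EBIT = R$9,393,204.60 − R$5,010,400 = R$4,382,804.60.
So DOL = total CM / EBIT = R$9,393,204.60 / R$4,382,804.60 = 2.1432.
%ΔEBIT = DOL × %ΔSales = 2.1432 × +26.6% = +57.0%.

+57.0%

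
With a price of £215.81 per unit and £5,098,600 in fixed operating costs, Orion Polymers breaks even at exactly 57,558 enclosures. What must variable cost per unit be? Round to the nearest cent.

Contribution per unit must be FC / Q = £5,098,600 / 57,558 = £88.5820.
Variable cost per unit = £215.81 − £88.5820 = £127.23.

£127.23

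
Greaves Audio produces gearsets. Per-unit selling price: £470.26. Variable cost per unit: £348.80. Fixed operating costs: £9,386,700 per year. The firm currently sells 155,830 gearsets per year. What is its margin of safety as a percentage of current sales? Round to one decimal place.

Each unit contributes £470.26 − £348.80 = £121.46. Break-even units = £9,386,700 ÷ £121.46 = 77,282.23; break-even revenue = 77,282.23 × £470.26 = £36,342,742.81.
Current sales = 155,830 × £470.26 = £73,280,615.80.
Margin of safety = (£73,280,615.80 − £36,342,742.81) ÷ £73,280,615.80 = 50.4%.

50.4%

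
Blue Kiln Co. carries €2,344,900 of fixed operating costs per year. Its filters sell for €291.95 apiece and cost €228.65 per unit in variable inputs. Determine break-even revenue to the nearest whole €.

Contribution margin per unit = €291.95 − €228.65 = €63.30, a CM ratio of €63.30 ÷ €291.95 = 0.2168.
Break-even sales = FC ÷ CM ratio = €2,344,900 × €291.95 / €63.30 = €10,815,064.

€10,815,064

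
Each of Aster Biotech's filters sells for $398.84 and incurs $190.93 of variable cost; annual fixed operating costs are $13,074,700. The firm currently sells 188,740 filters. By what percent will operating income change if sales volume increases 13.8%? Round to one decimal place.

Contribution at this volume is 188,740 × $207.91 = $39,240,933.40.
Operating income = contribution − fixed costs = $39,240,933.40 − $13,074,700 = $26,166,233.40.
Degree of operating leverage = $39,240,933.40 / $26,166,233.40 = 1.4997.
%ΔEBIT = DOL × %ΔSales = 1.4997 × +13.8% = +20.7%.

+20.7%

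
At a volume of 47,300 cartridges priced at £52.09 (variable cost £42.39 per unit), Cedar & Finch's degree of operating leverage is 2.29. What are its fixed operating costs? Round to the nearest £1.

Total contribution margin = 47,300 × £9.70 = £458,810.00.
Since DOL = CM ÷ EBIT, EBIT = £458,810.00 ÷ 2.29 = £200,353.71.
And FC = contribution − EBIT = £458,810.00 − £200,353.71 = £258,456.

£258,456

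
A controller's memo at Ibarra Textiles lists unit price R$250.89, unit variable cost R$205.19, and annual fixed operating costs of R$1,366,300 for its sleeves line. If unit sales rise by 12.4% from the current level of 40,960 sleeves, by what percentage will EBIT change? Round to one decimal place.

At 40,960 units, contribution = 40,960 × R$45.70 = R$1,871,872.00.
EBIT = R$1,871,872.00 − R$1,366,300 = R$505,572.00.
So DOL = total CM / EBIT = R$1,871,872.00 / R$505,572.00 = 3.7025.
Operating income changes by 3.7025 × +12.4% = +45.9%.

+45.9%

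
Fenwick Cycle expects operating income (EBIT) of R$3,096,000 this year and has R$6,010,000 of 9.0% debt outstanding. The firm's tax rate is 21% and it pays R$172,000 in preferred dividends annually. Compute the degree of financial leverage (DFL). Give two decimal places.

Annual interest charges come to R$540,900.00.
Pre-tax preferred-dividend burden = R$172,000 ÷ (1 − 0.21) = R$217,721.52.
DFL = EBIT ÷ [EBIT − I − D_p/(1−t)] = R$3,096,000 ÷ [R$3,096,000 − R$540,900.00 − R$217,721.52] = R$3,096,000 ÷ R$2,337,378.48 = 1.3246.

1.32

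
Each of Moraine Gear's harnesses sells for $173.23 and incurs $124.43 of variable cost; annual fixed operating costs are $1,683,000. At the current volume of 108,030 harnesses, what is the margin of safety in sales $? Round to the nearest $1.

Each unit contributes $173.23 − $124.43 = $48.80. Break-even units = $1,683,000 ÷ $48.80 = 34,487.70; break-even revenue = 34,487.70 × $173.23 = $5,974,305.12.
Current sales = 108,030 × $173.23 = $18,714,036.90.
Margin of safety = $18,714,036.90 − $5,974,305.12 = $12,739,732.

$12,739,732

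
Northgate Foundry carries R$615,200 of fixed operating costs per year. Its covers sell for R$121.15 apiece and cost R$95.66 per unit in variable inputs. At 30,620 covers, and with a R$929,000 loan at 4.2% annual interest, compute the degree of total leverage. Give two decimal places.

6.18

Total contribution margin = 30,620 × R$25.49 = R$780,503.80.
Operating income = contribution − fixed costs = R$780,503.80 − R$615,200 = R$165,303.80. Interest = R$39,018.00, so EBIT − I = R$126,285.80.
Degree of total leverage = total CM / (EBIT − interest) = R$780,503.80 / R$126,285.80 = 6.1805.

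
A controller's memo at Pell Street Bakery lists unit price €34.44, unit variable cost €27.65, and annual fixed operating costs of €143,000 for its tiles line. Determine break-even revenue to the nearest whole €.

CM per unit = €34.44 − €27.65 = €6.79; CM ratio = €6.79 / €34.44 = 0.1972.
Break-even revenue = fixed costs × price ÷ CM = €143,000 × €34.44 ÷ €6.79 = €725,320.

€725,320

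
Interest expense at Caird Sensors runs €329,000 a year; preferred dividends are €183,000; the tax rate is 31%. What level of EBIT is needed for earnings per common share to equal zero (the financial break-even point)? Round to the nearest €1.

€594,217

Grossing the preferred dividend up to pre-tax terms: €183,000 / (1 − 0.31) = €265,217.39.
EPS = 0 when EBIT covers interest plus the pre-tax preferred burden: €329,000 + €265,217.39 = €594,217.39.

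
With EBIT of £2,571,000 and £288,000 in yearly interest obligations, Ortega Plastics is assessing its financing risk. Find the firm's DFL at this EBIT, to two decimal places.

1.13

Annual interest charges come to £288,000.00.
DFL = EBIT ÷ (EBIT − I) = £2,571,000 ÷ (£2,571,000 − £288,000.00) = £2,571,000 ÷ £2,283,000.00 = 1.1261.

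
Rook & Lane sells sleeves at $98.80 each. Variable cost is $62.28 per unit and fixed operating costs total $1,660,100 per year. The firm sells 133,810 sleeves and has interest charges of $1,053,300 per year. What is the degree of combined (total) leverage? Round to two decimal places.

At 133,810 units, contribution = 133,810 × $36.52 = $4,886,741.20.
EBIT = $4,886,741.20 − $1,660,100 = $3,226,641.20. Interest = $1,053,300.00.
DOL = $4,886,741.20 ÷ $3,226,641.20 = 1.5145; DFL = $3,226,641.20 ÷ $2,173,341.20 = 1.4846.
Combined leverage = 1.5145 × 1.4846 = 2.2484.

2.25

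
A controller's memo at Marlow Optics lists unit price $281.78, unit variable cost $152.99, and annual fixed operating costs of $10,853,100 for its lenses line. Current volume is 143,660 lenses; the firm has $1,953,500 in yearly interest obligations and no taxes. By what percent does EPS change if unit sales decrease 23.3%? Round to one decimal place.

Total contribution margin = 143,660 × $128.79 = $18,501,971.40.
Operating income = contribution − fixed costs = $18,501,971.40 − $10,853,100 = $7,648,871.40.
Interest = $1,953,500.00, so EBIT − I = $5,695,371.40.
DCL = total CM / (EBIT − I) = $18,501,971.40 / $5,695,371.40 = 3.2486.
%ΔEPS = DCL × %ΔSales = 3.2486 × -23.3% = -75.7%.

-75.7%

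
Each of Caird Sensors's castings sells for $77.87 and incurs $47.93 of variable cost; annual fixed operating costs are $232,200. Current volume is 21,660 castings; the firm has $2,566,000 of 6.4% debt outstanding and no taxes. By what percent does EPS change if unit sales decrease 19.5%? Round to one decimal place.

Contribution at this volume is 21,660 × $29.94 = $648,500.40.
Operating income = contribution − fixed costs = $648,500.40 − $232,200 = $416,300.40.
After interest of $164,224.00, pre-tax earnings = $252,076.40.
DCL = total CM / (EBIT − I) = $648,500.40 / $252,076.40 = 2.5726.
EPS therefore changes by 2.5726 × (-19.5%) = -50.2%.

-50.2%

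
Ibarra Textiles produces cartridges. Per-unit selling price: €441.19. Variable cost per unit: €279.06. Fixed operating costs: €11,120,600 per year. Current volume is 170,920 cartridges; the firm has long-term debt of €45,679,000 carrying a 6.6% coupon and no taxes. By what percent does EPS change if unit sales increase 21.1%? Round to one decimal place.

+43.1%

Total contribution margin = 170,920 × €162.13 = €27,711,259.60.
EBIT = €27,711,259.60 − €11,120,600 = €16,590,659.60.
After interest of €3,014,814.00, pre-tax earnings = €13,575,845.60.
DCL = total CM / (EBIT − I) = €27,711,259.60 / €13,575,845.60 = 2.0412.
EPS therefore changes by 2.0412 × (+21.1%) = +43.1%.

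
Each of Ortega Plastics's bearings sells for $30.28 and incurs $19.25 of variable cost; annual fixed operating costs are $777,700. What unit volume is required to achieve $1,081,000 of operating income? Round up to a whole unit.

168,514 bearings

Each unit contributes $30.28 − $19.25 = $11.03.
Need Q such that Q × $11.03 − $777,700 = $1,081,000, i.e. Q = $1,858,700 / $11.03 = 168,513.15 → 168,514.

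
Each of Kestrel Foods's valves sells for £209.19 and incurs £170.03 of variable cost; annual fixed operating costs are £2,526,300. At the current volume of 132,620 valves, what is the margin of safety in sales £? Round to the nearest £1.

Each unit contributes £209.19 − £170.03 = £39.16. Break-even units = £2,526,300 ÷ £39.16 = 64,512.26; break-even revenue = 64,512.26 × £209.19 = £13,495,319.13.
Actual sales revenue = 132,620 × £209.19 = £27,742,777.80.
Margin of safety = £27,742,777.80 − £13,495,319.13 = £14,247,459.

£14,247,459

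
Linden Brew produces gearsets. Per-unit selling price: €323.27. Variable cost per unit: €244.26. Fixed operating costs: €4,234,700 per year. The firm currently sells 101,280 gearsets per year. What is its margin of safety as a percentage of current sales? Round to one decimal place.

Each unit contributes €323.27 − €244.26 = €79.01. Break-even units = €4,234,700 ÷ €79.01 = 53,597.01; break-even revenue = 53,597.01 × €323.27 = €17,326,306.40.
Current sales = 101,280 × €323.27 = €32,740,785.60.
Margin of safety = (€32,740,785.60 − €17,326,306.40) ÷ €32,740,785.60 = 47.1%.

47.1%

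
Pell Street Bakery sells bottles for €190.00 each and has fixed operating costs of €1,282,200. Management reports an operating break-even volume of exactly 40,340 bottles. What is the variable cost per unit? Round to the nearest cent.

€158.22

Contribution per unit must be FC / Q = €1,282,200 / 40,340 = €31.7848.
Variable cost per unit = €190.00 − €31.7848 = €158.22.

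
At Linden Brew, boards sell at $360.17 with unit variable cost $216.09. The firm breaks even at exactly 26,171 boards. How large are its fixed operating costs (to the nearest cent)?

Contribution margin per unit = $360.17 − $216.09 = $144.08.
Since BE = FC / CM, FC = 26,171 × $144.08 = $3,770,717.68.

$3,770,717.68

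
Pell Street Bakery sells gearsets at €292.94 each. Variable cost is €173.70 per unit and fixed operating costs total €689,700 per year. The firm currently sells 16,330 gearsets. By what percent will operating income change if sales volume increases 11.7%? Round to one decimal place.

+18.1%

At 16,330 units, contribution = 16,330 × €119.24 = €1,947,189.20.
Operating income = contribution − fixed costs = €1,947,189.20 − €689,700 = €1,257,489.20.
So DOL = total CM / EBIT = €1,947,189.20 / €1,257,489.20 = 1.5485.
%ΔEBIT = DOL × %ΔSales = 1.5485 × +11.7% = +18.1%.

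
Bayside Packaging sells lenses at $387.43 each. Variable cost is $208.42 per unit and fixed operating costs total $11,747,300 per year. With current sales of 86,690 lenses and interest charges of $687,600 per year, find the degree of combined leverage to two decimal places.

Total contribution margin = 86,690 × $179.01 = $15,518,376.90.
Operating income = contribution − fixed costs = $15,518,376.90 − $11,747,300 = $3,771,076.90. Interest = $687,600.00.
DOL = $15,518,376.90 ÷ $3,771,076.90 = 4.1151; DFL = $3,771,076.90 ÷ $3,083,476.90 = 1.2230.
DCL = DOL × DFL = 4.1151 × 1.2230 = 5.0328.

5.03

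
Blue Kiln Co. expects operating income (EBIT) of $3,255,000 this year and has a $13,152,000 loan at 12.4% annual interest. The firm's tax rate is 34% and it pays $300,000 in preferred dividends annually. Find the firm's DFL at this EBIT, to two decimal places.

Interest = $1,630,848.00.
Preferred dividends grossed up pre-tax: $300,000 / (1 − 0.34) = $454,545.45.
DFL = EBIT ÷ [EBIT − I − D_p/(1−t)] = $3,255,000 ÷ [$3,255,000 − $1,630,848.00 − $454,545.45] = $3,255,000 ÷ $1,169,606.55 = 2.7830.

2.78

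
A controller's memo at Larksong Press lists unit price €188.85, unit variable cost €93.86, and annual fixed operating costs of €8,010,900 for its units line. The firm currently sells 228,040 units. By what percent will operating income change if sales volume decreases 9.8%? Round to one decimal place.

Contribution at this volume is 228,040 × €94.99 = €21,661,519.60.
Operating income = contribution − fixed costs = €21,661,519.60 − €8,010,900 = €13,650,619.60.
Degree of operating leverage = €21,661,519.60 / €13,650,619.60 = 1.5869.
Operating income changes by 1.5869 × -9.8% = -15.6%.

-15.6%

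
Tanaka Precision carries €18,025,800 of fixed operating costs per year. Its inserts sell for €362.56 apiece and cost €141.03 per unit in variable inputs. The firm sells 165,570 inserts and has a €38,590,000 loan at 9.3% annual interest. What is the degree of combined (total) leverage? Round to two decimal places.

Contribution at this volume is 165,570 × €221.53 = €36,678,722.10.
Operating income = contribution − fixed costs = €36,678,722.10 − €18,025,800 = €18,652,922.10. Interest = €3,588,870.00.
DOL = €36,678,722.10 ÷ €18,652,922.10 = 1.9664; DFL = €18,652,922.10 ÷ €15,064,052.10 = 1.2382.
DCL = DOL × DFL = 1.9664 × 1.2382 = 2.4348.

2.43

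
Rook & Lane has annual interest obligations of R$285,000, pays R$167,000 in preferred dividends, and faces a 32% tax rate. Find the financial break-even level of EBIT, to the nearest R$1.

R$530,588

Preferred dividends are paid after tax, so their pre-tax equivalent is R$167,000 ÷ (1 − 0.32) = R$245,588.24.
Financial break-even EBIT = interest + D_p ÷ (1 − t) = R$285,000 + R$245,588.24 = R$530,588.24.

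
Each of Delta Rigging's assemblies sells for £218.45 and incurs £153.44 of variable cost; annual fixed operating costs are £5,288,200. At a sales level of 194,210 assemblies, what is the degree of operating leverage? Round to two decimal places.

1.72

At 194,210 units, contribution = 194,210 × £65.01 = £12,625,592.10.
Subtracting fixed costs: EBIT = £12,625,592.10 − £5,288,200 = £7,337,392.10.
DOL = contribution ÷ EBIT = £12,625,592.10 ÷ £7,337,392.10 = 1.7207.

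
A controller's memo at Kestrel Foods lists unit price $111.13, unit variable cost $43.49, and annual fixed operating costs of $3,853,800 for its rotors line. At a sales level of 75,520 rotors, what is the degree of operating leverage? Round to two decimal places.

Total contribution margin = 75,520 × $67.64 = $5,108,172.80.
Subtracting fixed costs: EBIT = $5,108,172.80 − $3,853,800 = $1,254,372.80.
Degree of operating leverage = $5,108,172.80 / $1,254,372.80 = 4.0723.

4.07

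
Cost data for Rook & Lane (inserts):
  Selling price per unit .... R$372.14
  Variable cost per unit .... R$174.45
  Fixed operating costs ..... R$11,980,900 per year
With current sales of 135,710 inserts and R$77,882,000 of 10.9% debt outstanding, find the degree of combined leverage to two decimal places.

Contribution at this volume is 135,710 × R$197.69 = R$26,828,509.90.
EBIT = R$26,828,509.90 − R$11,980,900 = R$14,847,609.90. Interest = R$8,489,138.00.
DOL = R$26,828,509.90 ÷ R$14,847,609.90 = 1.8069; DFL = R$14,847,609.90 ÷ R$6,358,471.90 = 2.3351.
DCL = DOL × DFL = 1.8069 × 2.3351 = 4.2193.

4.22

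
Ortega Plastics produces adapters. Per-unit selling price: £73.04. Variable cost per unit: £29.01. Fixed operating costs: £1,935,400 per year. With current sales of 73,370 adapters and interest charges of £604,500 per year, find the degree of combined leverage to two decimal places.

4.68

Total contribution margin = 73,370 × £44.03 = £3,230,481.10.
Subtracting fixed costs: EBIT = £3,230,481.10 − £1,935,400 = £1,295,081.10. Interest = £604,500.00, so EBIT − I = £690,581.10.
DCL = contribution ÷ (EBIT − I) = £3,230,481.10 ÷ £690,581.10 = 4.6779.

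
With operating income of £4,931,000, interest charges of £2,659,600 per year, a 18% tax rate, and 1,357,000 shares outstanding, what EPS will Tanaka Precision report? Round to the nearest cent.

£1.37

Interest = £2,659,600.00, so EBT = £4,931,000 − £2,659,600.00 = £2,271,400.00.
After tax at 18%: net income = £2,271,400.00 × 0.82 = £1,862,548.00.
EPS = £1,862,548.00 ÷ 1,357,000 = £1.37.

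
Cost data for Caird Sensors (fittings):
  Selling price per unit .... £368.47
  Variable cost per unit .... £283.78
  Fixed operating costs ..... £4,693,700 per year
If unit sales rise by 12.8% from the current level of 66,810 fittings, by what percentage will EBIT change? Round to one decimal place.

At 66,810 units, contribution = 66,810 × £84.69 = £5,658,138.90.
Operating income = contribution − fixed costs = £5,658,138.90 − £4,693,700 = £964,438.90.
DOL = contribution ÷ EBIT = £5,658,138.90 ÷ £964,438.90 = 5.8668.
Operating income changes by 5.8668 × +12.8% = +75.1%.

+75.1%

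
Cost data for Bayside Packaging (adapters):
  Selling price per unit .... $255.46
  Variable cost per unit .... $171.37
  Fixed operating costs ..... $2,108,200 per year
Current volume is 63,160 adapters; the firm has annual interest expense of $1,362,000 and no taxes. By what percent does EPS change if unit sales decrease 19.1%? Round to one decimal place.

-55.1%

Total contribution margin = 63,160 × $84.09 = $5,311,124.40.
Subtracting fixed costs: EBIT = $5,311,124.40 − $2,108,200 = $3,202,924.40.
After interest of $1,362,000.00, pre-tax earnings = $1,840,924.40.
DCL = total CM / (EBIT − I) = $5,311,124.40 / $1,840,924.40 = 2.8850.
%ΔEPS = DCL × %ΔSales = 2.8850 × -19.1% = -55.1%.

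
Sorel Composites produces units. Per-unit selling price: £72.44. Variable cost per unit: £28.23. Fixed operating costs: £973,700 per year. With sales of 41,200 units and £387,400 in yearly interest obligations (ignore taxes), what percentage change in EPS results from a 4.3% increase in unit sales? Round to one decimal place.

+17.0%

Contribution at this volume is 41,200 × £44.21 = £1,821,452.00.
Subtracting fixed costs: EBIT = £1,821,452.00 − £973,700 = £847,752.00.
Interest = £387,400.00, so EBIT − I = £460,352.00.
DCL = total CM / (EBIT − I) = £1,821,452.00 / £460,352.00 = 3.9567.
%ΔEPS = DCL × %ΔSales = 3.9567 × +4.3% = +17.0%.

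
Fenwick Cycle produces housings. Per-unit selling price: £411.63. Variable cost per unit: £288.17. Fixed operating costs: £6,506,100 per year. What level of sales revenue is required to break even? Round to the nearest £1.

CM per unit = £411.63 − £288.17 = £123.46; CM ratio = £123.46 / £411.63 = 0.2999.
Break-even sales = FC ÷ CM ratio = £6,506,100 × £411.63 / £123.46 = £21,692,094.

£21,692,094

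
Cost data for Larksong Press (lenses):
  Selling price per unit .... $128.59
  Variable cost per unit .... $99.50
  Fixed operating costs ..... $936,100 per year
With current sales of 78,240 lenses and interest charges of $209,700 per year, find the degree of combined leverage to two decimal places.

2.01

Contribution at this volume is 78,240 × $29.09 = $2,276,001.60.
EBIT = $2,276,001.60 − $936,100 = $1,339,901.60. Interest = $209,700.00, so EBIT − I = $1,130,201.60.
Degree of total leverage = total CM / (EBIT − interest) = $2,276,001.60 / $1,130,201.60 = 2.0138.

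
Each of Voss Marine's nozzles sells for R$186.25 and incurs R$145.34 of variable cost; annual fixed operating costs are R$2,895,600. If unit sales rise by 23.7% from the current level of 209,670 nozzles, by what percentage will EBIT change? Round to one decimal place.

Total contribution margin = 209,670 × R$40.91 = R$8,577,599.70.
Operating income = contribution − fixed costs = R$8,577,599.70 − R$2,895,600 = R$5,681,999.70.
So DOL = total CM / EBIT = R$8,577,599.70 / R$5,681,999.70 = 1.5096.
So EBIT moves 1.5096 × (+23.7%) = +35.8%.

+35.8%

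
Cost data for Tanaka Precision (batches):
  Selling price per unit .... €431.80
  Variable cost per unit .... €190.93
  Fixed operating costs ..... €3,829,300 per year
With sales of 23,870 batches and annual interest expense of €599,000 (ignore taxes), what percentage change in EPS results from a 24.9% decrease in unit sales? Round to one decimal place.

-108.4%

Total contribution margin = 23,870 × €240.87 = €5,749,566.90.
Operating income = contribution − fixed costs = €5,749,566.90 − €3,829,300 = €1,920,266.90.
After interest of €599,000.00, pre-tax earnings = €1,321,266.90.
DCL = total CM / (EBIT − I) = €5,749,566.90 / €1,321,266.90 = 4.3516.
%ΔEPS = DCL × %ΔSales = 4.3516 × -24.9% = -108.4%.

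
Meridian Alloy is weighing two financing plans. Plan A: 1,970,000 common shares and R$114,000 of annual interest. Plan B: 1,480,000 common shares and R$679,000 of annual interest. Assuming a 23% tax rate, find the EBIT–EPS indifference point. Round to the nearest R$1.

R$2,385,531

Set EPS_A = EPS_B: (EBIT − R$114,000)(1 − 0.23) ÷ 1,970,000 = (EBIT − R$679,000)(1 − 0.23) ÷ 1,480,000.
Cancelling (1 − t) and cross-multiplying: 1,480,000·(EBIT − 114,000) = 1,970,000·(EBIT − 679,000).
EBIT × (1,970,000 − 1,480,000) = 679,000 × 1,970,000 − 114,000 × 1,480,000 = 1,168,910,000,000, so EBIT = 1,168,910,000,000 ÷ 490,000 = 2,385,530.61.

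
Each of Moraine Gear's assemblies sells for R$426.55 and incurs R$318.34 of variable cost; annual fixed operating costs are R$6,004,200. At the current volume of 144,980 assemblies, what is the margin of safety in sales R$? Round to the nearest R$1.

R$38,173,429

Contribution margin per unit = R$426.55 − R$318.34 = R$108.21. Break-even units = R$6,004,200 ÷ R$108.21 = 55,486.55; break-even revenue = 55,486.55 × R$426.55 = R$23,667,789.58.
Actual sales revenue = 144,980 × R$426.55 = R$61,841,219.00.
Margin of safety = R$61,841,219.00 − R$23,667,789.58 = R$38,173,429.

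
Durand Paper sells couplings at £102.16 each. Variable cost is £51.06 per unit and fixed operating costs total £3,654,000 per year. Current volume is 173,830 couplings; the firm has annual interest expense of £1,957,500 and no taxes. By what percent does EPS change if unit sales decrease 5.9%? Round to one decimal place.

-16.0%

Total contribution margin = 173,830 × £51.10 = £8,882,713.00.
Operating income = contribution − fixed costs = £8,882,713.00 − £3,654,000 = £5,228,713.00.
After interest of £1,957,500.00, pre-tax earnings = £3,271,213.00.
DCL = total CM / (EBIT − I) = £8,882,713.00 / £3,271,213.00 = 2.7154.
EPS therefore changes by 2.7154 × (-5.9%) = -16.0%.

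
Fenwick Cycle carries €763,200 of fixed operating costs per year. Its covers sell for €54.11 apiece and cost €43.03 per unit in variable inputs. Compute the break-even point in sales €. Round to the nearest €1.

€3,727,144

Contribution margin per unit = €54.11 − €43.03 = €11.08, a CM ratio of €11.08 ÷ €54.11 = 0.2048.
Break-even revenue = fixed costs × price ÷ CM = €763,200 × €54.11 ÷ €11.08 = €3,727,144.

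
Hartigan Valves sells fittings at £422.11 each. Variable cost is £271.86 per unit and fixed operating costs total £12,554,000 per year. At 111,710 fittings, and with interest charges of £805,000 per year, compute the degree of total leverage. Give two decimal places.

4.90

Contribution at this volume is 111,710 × £150.25 = £16,784,427.50.
Subtracting fixed costs: EBIT = £16,784,427.50 − £12,554,000 = £4,230,427.50. Interest = £805,000.00, so EBIT − I = £3,425,427.50.
DCL = contribution ÷ (EBIT − I) = £16,784,427.50 ÷ £3,425,427.50 = 4.9000.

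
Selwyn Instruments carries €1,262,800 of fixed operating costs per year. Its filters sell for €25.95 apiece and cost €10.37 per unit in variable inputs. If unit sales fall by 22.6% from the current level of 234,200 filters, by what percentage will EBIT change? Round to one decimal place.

At 234,200 units, contribution = 234,200 × €15.58 = €3,648,836.00.
EBIT = €3,648,836.00 − €1,262,800 = €2,386,036.00.
Degree of operating leverage = €3,648,836.00 / €2,386,036.00 = 1.5292.
So EBIT moves 1.5292 × (-22.6%) = -34.6%.

-34.6%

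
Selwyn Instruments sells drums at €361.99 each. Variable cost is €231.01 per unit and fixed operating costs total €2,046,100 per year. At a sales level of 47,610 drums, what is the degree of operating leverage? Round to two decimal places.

1.49

Total contribution margin = 47,610 × €130.98 = €6,235,957.80.
Operating income = contribution − fixed costs = €6,235,957.80 − €2,046,100 = €4,189,857.80.
DOL = contribution ÷ EBIT = €6,235,957.80 ÷ €4,189,857.80 = 1.4883.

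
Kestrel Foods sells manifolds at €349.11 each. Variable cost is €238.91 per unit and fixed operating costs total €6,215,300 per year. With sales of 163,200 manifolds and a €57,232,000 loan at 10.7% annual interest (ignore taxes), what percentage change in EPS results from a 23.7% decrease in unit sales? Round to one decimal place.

Total contribution margin = 163,200 × €110.20 = €17,984,640.00.
Operating income = contribution − fixed costs = €17,984,640.00 − €6,215,300 = €11,769,340.00.
After interest of €6,123,824.00, pre-tax earnings = €5,645,516.00.
DCL = total CM / (EBIT − I) = €17,984,640.00 / €5,645,516.00 = 3.1857.
%ΔEPS = DCL × %ΔSales = 3.1857 × -23.7% = -75.5%.

-75.5%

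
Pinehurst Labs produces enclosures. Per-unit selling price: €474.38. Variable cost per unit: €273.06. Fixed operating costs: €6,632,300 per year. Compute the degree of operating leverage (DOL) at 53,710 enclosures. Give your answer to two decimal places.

2.59

At 53,710 units, contribution = 53,710 × €201.32 = €10,812,897.20.
Subtracting fixed costs: EBIT = €10,812,897.20 − €6,632,300 = €4,180,597.20.
Degree of operating leverage = €10,812,897.20 / €4,180,597.20 = 2.5864.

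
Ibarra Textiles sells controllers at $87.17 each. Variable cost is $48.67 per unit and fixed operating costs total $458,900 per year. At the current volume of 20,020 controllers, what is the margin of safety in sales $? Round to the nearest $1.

Unit CM = price − variable cost = $87.17 − $48.67 = $38.50. Break-even units = $458,900 ÷ $38.50 = 11,919.48; break-even revenue = 11,919.48 × $87.17 = $1,039,021.12.
Actual sales revenue = 20,020 × $87.17 = $1,745,143.40.
Margin of safety = $1,745,143.40 − $1,039,021.12 = $706,122.

$706,122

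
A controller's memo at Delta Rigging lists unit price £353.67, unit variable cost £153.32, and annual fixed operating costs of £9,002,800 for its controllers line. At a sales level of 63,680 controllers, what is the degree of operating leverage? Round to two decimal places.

Total contribution margin = 63,680 × £200.35 = £12,758,288.00.
EBIT = £12,758,288.00 − £9,002,800 = £3,755,488.00.
DOL = contribution ÷ EBIT = £12,758,288.00 ÷ £3,755,488.00 = 3.3972.

3.40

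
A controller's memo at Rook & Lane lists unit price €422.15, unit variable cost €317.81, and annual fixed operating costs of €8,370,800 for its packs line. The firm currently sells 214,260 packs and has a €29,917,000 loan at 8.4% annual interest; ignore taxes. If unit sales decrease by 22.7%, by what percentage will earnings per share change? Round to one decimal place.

At 214,260 units, contribution = 214,260 × €104.34 = €22,355,888.40.
Subtracting fixed costs: EBIT = €22,355,888.40 − €8,370,800 = €13,985,088.40.
Interest = €2,513,028.00, so EBIT − I = €11,472,060.40.
DCL = total CM / (EBIT − I) = €22,355,888.40 / €11,472,060.40 = 1.9487.
EPS therefore changes by 1.9487 × (-22.7%) = -44.2%.

-44.2%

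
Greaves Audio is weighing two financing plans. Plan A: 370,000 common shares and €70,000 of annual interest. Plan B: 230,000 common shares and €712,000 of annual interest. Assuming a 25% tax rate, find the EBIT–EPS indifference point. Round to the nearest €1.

€1,766,714

At indifference, (EBIT − 70,000)(1 − t)/370,000 = (EBIT − 712,000)(1 − t)/230,000.
Cancelling (1 − t) and cross-multiplying: 230,000·(EBIT − 70,000) = 370,000·(EBIT − 712,000).
Solving, EBIT = (712,000·370,000 − 70,000·230,000) / (370,000 − 230,000) = 247,340,000,000 / 140,000 = 1,766,714.29.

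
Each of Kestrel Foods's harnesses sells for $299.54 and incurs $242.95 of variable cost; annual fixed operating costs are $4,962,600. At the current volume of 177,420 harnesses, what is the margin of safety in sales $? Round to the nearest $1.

$26,876,544

Unit CM = price − variable cost = $299.54 − $242.95 = $56.59. Break-even units = $4,962,600 ÷ $56.59 = 87,693.94; break-even revenue = 87,693.94 × $299.54 = $26,267,842.45.
Actual sales revenue = 177,420 × $299.54 = $53,144,386.80.
Margin of safety = $53,144,386.80 − $26,267,842.45 = $26,876,544.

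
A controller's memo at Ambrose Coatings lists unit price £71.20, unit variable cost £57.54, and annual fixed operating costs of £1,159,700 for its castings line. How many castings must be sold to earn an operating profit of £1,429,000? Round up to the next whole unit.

Contribution margin per unit = £71.20 − £57.54 = £13.66.
Need Q such that Q × £13.66 − £1,159,700 = £1,429,000, i.e. Q = £2,588,700 / £13.66 = 189,509.52 → 189,510.

189,510 castings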